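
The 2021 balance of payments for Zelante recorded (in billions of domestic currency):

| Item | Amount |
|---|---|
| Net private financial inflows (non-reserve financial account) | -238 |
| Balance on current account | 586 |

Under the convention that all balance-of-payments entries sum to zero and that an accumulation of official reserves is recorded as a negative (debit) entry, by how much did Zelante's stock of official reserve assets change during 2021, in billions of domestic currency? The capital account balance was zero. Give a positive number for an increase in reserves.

Official reserve transactions balance = -(586 + (-238)) = -348
An accumulation of reserves is recorded as a debit (negative entry), so the change in the stock of reserves is the negative of that balance.
Change in official reserves = -(-348) = 348

348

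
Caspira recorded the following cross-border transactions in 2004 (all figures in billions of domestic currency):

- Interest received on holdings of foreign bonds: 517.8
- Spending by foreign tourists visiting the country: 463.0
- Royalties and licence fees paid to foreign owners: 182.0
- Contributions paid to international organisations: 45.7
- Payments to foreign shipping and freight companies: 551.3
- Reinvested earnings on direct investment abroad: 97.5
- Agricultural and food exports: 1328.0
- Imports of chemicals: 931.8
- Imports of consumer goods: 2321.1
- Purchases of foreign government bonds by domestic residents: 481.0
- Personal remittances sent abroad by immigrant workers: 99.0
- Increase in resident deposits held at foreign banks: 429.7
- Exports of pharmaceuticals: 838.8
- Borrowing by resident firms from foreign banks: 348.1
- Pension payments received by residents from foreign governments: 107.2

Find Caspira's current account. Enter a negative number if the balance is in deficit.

Goods: 1328.0 + 838.8 - 931.8 - 2321.1 = -1086.1
Services: -182.0 + 463.0 - 551.3 = -270.3
Primary income: 97.5 + 517.8 = 615.3
Secondary income: 107.2 - 45.7 - 99.0 = -37.5
Current account = (-1086.1) + (-270.3) + 615.3 + (-37.5) = -778.6
(Excluded from the current account — financial account: purchases of foreign government bonds by domestic residents 481.0, increase in resident deposits held at foreign banks 429.7, borrowing by resident firms from foreign banks 348.1.)

-778.6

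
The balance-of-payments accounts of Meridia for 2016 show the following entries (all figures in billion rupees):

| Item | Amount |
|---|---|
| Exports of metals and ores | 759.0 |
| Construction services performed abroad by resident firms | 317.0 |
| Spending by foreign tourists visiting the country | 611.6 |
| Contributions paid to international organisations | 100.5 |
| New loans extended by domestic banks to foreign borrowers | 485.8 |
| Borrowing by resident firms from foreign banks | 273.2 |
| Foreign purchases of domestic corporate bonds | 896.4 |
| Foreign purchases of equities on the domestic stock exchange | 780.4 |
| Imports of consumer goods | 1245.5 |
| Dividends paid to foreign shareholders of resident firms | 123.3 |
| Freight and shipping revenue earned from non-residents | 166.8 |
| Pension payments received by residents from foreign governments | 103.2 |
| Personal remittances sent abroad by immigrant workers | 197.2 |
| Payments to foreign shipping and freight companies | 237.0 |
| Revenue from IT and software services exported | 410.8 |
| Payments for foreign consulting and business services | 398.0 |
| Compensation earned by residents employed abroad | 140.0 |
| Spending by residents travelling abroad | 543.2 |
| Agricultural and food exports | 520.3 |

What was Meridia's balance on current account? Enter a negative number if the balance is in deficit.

Goods: -1245.5 + 520.3 + 759.0 = 33.8
Services: -398.0 - 237.0 - 543.2 + 611.6 + 166.8 + 317.0 + 410.8 = 328.0
Primary income: -123.3 + 140.0 = 16.7
Secondary income: 103.2 - 100.5 - 197.2 = -194.5
Current account = 33.8 + 328.0 + 16.7 + (-194.5) = 184.0
(Excluded from the current account — financial account: new loans extended by domestic banks to foreign borrowers 485.8, borrowing by resident firms from foreign banks 273.2, foreign purchases of domestic corporate bonds 896.4, foreign purchases of equities on the domestic stock exchange 780.4.)

184.0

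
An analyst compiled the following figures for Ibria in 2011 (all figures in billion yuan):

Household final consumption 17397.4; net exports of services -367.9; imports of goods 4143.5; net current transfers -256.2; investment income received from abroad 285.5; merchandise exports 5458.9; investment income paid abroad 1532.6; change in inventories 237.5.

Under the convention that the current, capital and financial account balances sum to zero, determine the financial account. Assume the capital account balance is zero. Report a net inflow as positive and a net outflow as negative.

555.8

Goods balance = 5458.9 - 4143.5 = 1315.4
Services balance = -367.9
Trade balance (goods + services) = 1315.4 + (-367.9) = 947.5
Net primary income = 285.5 - 1532.6 = -1247.1
Net secondary income = -256.2
Current account = 947.5 + (-1247.1) + (-256.2) = -555.8
Financial account = -(-555.8) = 555.8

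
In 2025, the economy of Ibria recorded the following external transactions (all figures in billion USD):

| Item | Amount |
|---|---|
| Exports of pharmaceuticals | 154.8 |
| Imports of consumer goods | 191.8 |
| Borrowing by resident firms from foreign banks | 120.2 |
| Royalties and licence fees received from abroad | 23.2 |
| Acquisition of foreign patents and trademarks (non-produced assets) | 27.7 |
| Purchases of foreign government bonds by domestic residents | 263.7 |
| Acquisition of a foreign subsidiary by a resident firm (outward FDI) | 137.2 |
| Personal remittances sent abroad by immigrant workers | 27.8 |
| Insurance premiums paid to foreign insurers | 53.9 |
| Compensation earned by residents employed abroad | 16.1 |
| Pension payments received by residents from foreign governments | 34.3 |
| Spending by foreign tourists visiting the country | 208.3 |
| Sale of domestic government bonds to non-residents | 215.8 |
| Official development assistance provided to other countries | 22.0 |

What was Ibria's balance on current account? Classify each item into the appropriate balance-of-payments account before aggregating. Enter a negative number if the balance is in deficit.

Goods: 154.8 - 191.8 = -37.0
Services: -53.9 + 23.2 + 208.3 = 177.6
Primary income: 16.1
Secondary income: 34.3 - 22.0 - 27.8 = -15.5
Current account = (-37.0) + 177.6 + 16.1 + (-15.5) = 141.2
(Excluded from the current account — financial account: borrowing by resident firms from foreign banks 120.2, purchases of foreign government bonds by domestic residents 263.7, acquisition of a foreign subsidiary by a resident firm (outward FDI) 137.2, sale of domestic government bonds to non-residents 215.8; capital account: acquisition of foreign patents and trademarks (non-produced assets) 27.7.)

141.2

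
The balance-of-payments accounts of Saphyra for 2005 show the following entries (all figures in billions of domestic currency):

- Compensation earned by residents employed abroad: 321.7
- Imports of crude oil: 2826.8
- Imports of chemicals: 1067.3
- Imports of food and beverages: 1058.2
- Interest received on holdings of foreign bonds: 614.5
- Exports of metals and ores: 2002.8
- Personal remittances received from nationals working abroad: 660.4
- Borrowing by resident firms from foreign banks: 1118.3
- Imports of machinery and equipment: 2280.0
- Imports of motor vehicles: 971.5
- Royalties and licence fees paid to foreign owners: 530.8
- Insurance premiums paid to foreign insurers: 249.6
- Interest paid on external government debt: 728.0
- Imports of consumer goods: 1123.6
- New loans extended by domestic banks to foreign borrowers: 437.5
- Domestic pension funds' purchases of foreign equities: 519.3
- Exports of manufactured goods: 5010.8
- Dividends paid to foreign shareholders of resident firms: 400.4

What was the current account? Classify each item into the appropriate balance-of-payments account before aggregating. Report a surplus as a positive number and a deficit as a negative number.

Goods: 5010.8 - 1123.6 - 2826.8 - 1058.2 + 2002.8 - 2280.0 - 971.5 - 1067.3 = -2313.8
Services: -530.8 - 249.6 = -780.4
Primary income: 614.5 - 728.0 + 321.7 - 400.4 = -192.2
Secondary income: 660.4
Current account = (-2313.8) + (-780.4) + (-192.2) + 660.4 = -2626.0
(Excluded from the current account — financial account: borrowing by resident firms from foreign banks 1118.3, new loans extended by domestic banks to foreign borrowers 437.5, domestic pension funds' purchases of foreign equities 519.3.)

-2626.0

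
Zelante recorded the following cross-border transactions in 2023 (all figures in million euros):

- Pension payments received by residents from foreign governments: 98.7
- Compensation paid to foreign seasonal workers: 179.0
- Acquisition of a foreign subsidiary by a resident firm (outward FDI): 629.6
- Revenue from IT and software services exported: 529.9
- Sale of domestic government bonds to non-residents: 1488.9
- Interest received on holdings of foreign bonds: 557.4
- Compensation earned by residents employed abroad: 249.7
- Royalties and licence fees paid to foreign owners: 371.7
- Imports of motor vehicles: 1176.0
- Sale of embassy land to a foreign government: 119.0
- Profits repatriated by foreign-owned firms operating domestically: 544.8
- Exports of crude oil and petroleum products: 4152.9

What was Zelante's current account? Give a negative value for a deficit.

3317.1

Goods: -1176.0 + 4152.9 = 2976.9
Services: 529.9 - 371.7 = 158.2
Primary income: 557.4 + 249.7 - 544.8 - 179.0 = 83.3
Secondary income: 98.7
Current account = 2976.9 + 158.2 + 83.3 + 98.7 = 3317.1
(Excluded from the current account — financial account: acquisition of a foreign subsidiary by a resident firm (outward FDI) 629.6, sale of domestic government bonds to non-residents 1488.9; capital account: sale of embassy land to a foreign government 119.0.)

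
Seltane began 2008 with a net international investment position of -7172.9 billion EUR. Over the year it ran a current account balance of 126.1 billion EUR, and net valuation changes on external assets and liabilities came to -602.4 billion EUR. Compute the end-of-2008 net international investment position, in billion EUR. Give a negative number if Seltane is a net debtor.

-7649.2

Change in NIIP = current account + net valuation change = 126.1 + (-602.4) = -476.3
End-of-year NIIP = -7172.9 + (-476.3) = -7649.2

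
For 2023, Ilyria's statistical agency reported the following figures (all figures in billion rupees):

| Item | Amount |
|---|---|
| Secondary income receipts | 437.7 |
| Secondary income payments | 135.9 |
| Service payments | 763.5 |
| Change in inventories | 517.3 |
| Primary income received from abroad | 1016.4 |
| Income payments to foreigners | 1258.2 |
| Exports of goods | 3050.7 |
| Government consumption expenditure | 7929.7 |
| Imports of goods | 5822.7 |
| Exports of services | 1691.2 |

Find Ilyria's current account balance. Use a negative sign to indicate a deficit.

Goods balance = 3050.7 - 5822.7 = -2772.0
Services balance = 1691.2 - 763.5 = 927.7
Trade balance (goods + services) = -2772.0 + 927.7 = -1844.3
Net primary income = 1016.4 - 1258.2 = -241.8
Net secondary income = 437.7 - 135.9 = 301.8
Current account = -1844.3 + (-241.8) + 301.8 = -1784.3

-1784.3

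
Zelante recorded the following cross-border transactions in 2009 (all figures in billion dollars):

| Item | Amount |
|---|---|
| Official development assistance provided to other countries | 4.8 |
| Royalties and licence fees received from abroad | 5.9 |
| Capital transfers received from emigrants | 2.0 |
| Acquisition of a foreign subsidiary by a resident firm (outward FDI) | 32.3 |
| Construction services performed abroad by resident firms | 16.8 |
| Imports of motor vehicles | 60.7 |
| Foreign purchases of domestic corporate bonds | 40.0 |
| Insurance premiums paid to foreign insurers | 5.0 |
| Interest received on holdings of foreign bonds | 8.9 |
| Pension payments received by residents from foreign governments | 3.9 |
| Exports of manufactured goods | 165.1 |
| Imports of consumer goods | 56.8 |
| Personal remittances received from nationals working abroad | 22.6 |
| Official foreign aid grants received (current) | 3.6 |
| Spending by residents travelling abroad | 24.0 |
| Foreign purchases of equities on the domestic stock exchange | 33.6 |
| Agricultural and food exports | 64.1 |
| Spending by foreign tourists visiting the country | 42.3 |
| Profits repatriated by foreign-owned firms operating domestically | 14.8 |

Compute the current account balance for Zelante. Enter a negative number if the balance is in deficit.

167.1

Goods: 165.1 - 60.7 + 64.1 - 56.8 = 111.7
Services: 5.9 - 24.0 - 5.0 + 16.8 + 42.3 = 36.0
Primary income: 8.9 - 14.8 = -5.9
Secondary income: 22.6 - 4.8 + 3.9 + 3.6 = 25.3
Current account = 111.7 + 36.0 + (-5.9) + 25.3 = 167.1
(Excluded from the current account — capital account: capital transfers received from emigrants 2.0; financial account: acquisition of a foreign subsidiary by a resident firm (outward FDI) 32.3, foreign purchases of domestic corporate bonds 40.0, foreign purchases of equities on the domestic stock exchange 33.6.)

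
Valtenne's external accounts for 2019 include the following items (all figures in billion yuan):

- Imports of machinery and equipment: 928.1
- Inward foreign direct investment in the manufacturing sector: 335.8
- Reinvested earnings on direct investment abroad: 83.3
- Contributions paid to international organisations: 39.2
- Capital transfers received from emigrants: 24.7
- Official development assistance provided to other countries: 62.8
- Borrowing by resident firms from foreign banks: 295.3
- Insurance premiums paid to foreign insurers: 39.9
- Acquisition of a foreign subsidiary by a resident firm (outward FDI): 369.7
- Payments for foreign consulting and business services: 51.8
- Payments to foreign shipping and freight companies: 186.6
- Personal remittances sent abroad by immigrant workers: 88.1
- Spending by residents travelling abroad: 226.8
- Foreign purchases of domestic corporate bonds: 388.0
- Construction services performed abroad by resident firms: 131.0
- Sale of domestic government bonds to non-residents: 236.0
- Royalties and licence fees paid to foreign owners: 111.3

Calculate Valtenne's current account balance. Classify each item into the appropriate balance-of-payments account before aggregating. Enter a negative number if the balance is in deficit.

-1520.3

Goods: -928.1
Services: -186.6 - 111.3 + 131.0 - 51.8 - 226.8 - 39.9 = -485.4
Primary income: 83.3
Secondary income: -88.1 - 39.2 - 62.8 = -190.1
Current account = (-928.1) + (-485.4) + 83.3 + (-190.1) = -1520.3
(Excluded from the current account — financial account: inward foreign direct investment in the manufacturing sector 335.8, borrowing by resident firms from foreign banks 295.3, acquisition of a foreign subsidiary by a resident firm (outward FDI) 369.7, foreign purchases of domestic corporate bonds 388.0, sale of domestic government bonds to non-residents 236.0; capital account: capital transfers received from emigrants 24.7.)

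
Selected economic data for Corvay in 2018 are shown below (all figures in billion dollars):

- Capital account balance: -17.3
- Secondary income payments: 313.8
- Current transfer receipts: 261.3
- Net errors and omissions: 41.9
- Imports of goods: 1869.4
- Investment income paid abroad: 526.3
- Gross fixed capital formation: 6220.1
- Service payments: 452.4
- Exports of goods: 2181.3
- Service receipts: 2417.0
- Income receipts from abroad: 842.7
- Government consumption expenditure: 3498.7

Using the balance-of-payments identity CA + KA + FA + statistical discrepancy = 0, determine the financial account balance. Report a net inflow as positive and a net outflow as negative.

-2565.0

Goods balance = 2181.3 - 1869.4 = 311.9
Services balance = 2417.0 - 452.4 = 1964.6
Trade balance (goods + services) = 311.9 + 1964.6 = 2276.5
Net primary income = 842.7 - 526.3 = 316.4
Net secondary income = 261.3 - 313.8 = -52.5
Current account = 2276.5 + 316.4 + (-52.5) = 2540.4
Financial account = -(2540.4 + (-17.3) + 41.9) = -2565.0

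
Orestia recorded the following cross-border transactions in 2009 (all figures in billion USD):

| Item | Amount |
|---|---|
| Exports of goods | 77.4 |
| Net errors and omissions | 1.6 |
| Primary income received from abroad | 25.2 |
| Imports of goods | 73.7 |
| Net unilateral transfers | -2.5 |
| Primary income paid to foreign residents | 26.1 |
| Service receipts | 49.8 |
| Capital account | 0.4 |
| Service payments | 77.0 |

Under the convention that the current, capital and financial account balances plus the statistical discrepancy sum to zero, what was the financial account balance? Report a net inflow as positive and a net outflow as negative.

24.9

Goods balance = 77.4 - 73.7 = 3.7
Services balance = 49.8 - 77.0 = -27.2
Trade balance (goods + services) = 3.7 + (-27.2) = -23.5
Net primary income = 25.2 - 26.1 = -0.9
Net secondary income = -2.5
Current account = -23.5 + (-0.9) + (-2.5) = -26.9
Financial account = -(-26.9 + 0.4 + 1.6) = 24.9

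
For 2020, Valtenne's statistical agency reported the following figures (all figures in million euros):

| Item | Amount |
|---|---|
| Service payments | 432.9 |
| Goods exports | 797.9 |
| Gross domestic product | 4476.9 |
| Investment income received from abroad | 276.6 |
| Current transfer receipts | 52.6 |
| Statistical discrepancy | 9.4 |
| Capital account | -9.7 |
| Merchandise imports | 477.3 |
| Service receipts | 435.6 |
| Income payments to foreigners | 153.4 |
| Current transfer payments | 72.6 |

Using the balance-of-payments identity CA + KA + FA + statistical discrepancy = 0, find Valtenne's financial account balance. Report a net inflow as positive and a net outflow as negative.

-426.2

Goods balance = 797.9 - 477.3 = 320.6
Services balance = 435.6 - 432.9 = 2.7
Trade balance (goods + services) = 320.6 + 2.7 = 323.3
Net primary income = 276.6 - 153.4 = 123.2
Net secondary income = 52.6 - 72.6 = -20.0
Current account = 323.3 + 123.2 + (-20.0) = 426.5
Financial account = -(426.5 + (-9.7) + 9.4) = -426.2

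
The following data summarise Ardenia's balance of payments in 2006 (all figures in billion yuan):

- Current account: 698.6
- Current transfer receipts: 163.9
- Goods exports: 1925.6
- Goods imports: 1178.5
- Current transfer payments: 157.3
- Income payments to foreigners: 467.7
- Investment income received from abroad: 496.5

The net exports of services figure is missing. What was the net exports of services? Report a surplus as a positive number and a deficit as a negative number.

-83.9

Current account = goods balance + services balance + net primary income + net secondary income
Sum of the known components = 782.5
Net exports of services = CA - (known components) = 698.6 - 782.5 = -83.9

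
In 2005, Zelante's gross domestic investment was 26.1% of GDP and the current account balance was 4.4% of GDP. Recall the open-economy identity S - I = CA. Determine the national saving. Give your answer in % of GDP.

S - I = CA (net lending to the rest of the world).
S = I + CA = 26.1 + 4.4 = 30.5

30.5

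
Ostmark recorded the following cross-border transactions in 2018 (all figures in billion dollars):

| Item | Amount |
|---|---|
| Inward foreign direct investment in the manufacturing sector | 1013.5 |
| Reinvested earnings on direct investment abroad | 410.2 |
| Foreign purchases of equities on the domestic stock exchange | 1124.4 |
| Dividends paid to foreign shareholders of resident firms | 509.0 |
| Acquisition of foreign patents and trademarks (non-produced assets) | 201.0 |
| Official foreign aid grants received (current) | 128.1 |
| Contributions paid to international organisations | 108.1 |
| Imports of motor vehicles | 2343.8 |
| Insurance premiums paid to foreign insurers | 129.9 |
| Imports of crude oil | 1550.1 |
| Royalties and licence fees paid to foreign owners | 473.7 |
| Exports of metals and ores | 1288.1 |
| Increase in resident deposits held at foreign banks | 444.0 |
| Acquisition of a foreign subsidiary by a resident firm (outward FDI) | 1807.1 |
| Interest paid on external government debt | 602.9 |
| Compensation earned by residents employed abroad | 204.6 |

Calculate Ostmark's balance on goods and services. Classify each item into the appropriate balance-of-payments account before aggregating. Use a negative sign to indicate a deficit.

Goods: -2343.8 - 1550.1 + 1288.1 = -2605.8
Services: -129.9 - 473.7 = -603.6
Trade balance = -2605.8 + (-603.6) = -3209.4
(Excluded from the trade balance — financial account: inward foreign direct investment in the manufacturing sector 1013.5, foreign purchases of equities on the domestic stock exchange 1124.4, increase in resident deposits held at foreign banks 444.0, acquisition of a foreign subsidiary by a resident firm (outward FDI) 1807.1; primary income: reinvested earnings on direct investment abroad 410.2, dividends paid to foreign shareholders of resident firms 509.0, interest paid on external government debt 602.9, compensation earned by residents employed abroad 204.6; capital account: acquisition of foreign patents and trademarks (non-produced assets) 201.0; secondary income: official foreign aid grants received (current) 128.1, contributions paid to international organisations 108.1.)

-3209.4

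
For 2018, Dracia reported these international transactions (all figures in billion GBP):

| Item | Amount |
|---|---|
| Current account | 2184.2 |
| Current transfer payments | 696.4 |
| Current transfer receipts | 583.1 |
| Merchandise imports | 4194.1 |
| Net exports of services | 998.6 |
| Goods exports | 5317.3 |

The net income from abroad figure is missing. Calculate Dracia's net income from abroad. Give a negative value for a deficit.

Current account = goods balance + services balance + net primary income + net secondary income
Sum of the known components = 2008.5
Net income from abroad = CA - (known components) = 2184.2 - 2008.5 = 175.7

175.7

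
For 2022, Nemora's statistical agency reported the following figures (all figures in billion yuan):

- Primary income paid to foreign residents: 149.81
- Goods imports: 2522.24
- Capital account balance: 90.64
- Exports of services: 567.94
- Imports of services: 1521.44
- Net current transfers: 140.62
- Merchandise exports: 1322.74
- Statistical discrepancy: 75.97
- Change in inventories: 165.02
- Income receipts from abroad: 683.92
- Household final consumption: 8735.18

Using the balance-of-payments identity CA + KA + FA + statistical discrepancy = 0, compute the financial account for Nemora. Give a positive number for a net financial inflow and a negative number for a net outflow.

Goods balance = 1322.74 - 2522.24 = -1199.50
Services balance = 567.94 - 1521.44 = -953.50
Trade balance (goods + services) = -1199.50 + (-953.50) = -2153.00
Net primary income = 683.92 - 149.81 = 534.11
Net secondary income = 140.62
Current account = -2153.00 + 534.11 + 140.62 = -1478.27
Financial account = -(-1478.27 + 90.64 + 75.97) = 1311.66

1311.66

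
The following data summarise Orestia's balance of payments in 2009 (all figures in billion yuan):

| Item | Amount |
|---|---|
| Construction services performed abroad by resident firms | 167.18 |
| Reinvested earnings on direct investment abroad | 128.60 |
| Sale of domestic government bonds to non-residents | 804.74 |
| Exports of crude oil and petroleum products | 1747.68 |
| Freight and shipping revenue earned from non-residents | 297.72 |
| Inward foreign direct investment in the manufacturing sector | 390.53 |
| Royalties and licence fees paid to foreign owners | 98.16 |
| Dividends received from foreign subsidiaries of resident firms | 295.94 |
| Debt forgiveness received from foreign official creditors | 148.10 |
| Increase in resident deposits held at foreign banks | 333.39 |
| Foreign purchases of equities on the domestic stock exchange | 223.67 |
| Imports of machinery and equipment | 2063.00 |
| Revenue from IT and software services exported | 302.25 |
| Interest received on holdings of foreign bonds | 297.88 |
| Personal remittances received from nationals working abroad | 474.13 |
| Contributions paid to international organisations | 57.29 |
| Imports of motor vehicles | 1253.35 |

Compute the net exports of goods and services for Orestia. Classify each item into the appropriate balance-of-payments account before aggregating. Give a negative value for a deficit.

-899.68

Goods: -2063.00 + 1747.68 - 1253.35 = -1568.67
Services: -98.16 + 297.72 + 167.18 + 302.25 = 668.99
Trade balance = -1568.67 + 668.99 = -899.68
(Excluded from the trade balance — primary income: reinvested earnings on direct investment abroad 128.60, dividends received from foreign subsidiaries of resident firms 295.94, interest received on holdings of foreign bonds 297.88; financial account: sale of domestic government bonds to non-residents 804.74, inward foreign direct investment in the manufacturing sector 390.53, increase in resident deposits held at foreign banks 333.39, foreign purchases of equities on the domestic stock exchange 223.67; capital account: debt forgiveness received from foreign official creditors 148.10; secondary income: personal remittances received from nationals working abroad 474.13, contributions paid to international organisations 57.29.)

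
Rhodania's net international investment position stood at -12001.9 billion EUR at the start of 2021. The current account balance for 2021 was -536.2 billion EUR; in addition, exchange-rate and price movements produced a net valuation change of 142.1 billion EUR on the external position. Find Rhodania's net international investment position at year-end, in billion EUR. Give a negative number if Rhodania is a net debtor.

Change in NIIP = current account + net valuation change = -536.2 + 142.1 = -394.1
End-of-year NIIP = -12001.9 + (-394.1) = -12396.0

-12396.0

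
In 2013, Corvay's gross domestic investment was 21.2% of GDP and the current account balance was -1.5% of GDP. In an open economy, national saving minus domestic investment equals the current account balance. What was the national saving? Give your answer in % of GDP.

19.7

S - I = CA (net lending to the rest of the world).
S = I + CA = 21.2 + (-1.5) = 19.7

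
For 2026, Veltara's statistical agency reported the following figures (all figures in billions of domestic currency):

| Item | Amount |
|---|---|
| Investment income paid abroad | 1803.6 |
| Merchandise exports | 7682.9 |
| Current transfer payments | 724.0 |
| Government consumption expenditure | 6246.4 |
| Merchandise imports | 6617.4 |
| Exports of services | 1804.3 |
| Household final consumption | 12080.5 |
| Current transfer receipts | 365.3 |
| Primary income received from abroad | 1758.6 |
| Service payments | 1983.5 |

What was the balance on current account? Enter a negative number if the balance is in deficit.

Goods balance = 7682.9 - 6617.4 = 1065.5
Services balance = 1804.3 - 1983.5 = -179.2
Trade balance (goods + services) = 1065.5 + (-179.2) = 886.3
Net primary income = 1758.6 - 1803.6 = -45.0
Net secondary income = 365.3 - 724.0 = -358.7
Current account = 886.3 + (-45.0) + (-358.7) = 482.6

482.6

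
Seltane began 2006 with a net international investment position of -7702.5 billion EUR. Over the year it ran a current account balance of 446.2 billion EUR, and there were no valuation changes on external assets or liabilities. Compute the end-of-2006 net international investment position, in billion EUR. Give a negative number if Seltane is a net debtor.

With no valuation effects, change in NIIP = current account = 446.2
End-of-year NIIP = -7702.5 + 446.2 = -7256.3

-7256.3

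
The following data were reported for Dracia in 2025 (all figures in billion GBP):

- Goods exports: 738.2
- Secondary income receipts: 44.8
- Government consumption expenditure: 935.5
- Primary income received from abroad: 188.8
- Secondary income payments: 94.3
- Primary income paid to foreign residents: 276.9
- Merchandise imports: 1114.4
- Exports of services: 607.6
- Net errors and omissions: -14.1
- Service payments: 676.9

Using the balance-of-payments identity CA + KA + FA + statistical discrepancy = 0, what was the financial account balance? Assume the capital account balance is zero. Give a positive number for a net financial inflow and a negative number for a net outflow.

Goods balance = 738.2 - 1114.4 = -376.2
Services balance = 607.6 - 676.9 = -69.3
Trade balance (goods + services) = -376.2 + (-69.3) = -445.5
Net primary income = 188.8 - 276.9 = -88.1
Net secondary income = 44.8 - 94.3 = -49.5
Current account = -445.5 + (-88.1) + (-49.5) = -583.1
Financial account = -(-583.1 + (-14.1)) = 597.2

597.2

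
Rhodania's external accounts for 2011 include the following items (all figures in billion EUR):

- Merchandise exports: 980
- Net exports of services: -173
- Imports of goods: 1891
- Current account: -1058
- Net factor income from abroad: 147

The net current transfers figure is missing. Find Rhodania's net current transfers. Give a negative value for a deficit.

Current account = goods balance + services balance + net primary income + net secondary income
Sum of the known components = -937
Net current transfers = CA - (known components) = -1058 - (-937) = -121

-121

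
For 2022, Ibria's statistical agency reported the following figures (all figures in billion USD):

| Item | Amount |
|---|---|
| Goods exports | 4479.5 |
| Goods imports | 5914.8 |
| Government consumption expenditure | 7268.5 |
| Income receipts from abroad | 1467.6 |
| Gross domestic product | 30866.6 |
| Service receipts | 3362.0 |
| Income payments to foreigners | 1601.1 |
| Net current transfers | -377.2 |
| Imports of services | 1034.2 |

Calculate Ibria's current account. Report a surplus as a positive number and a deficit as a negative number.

381.8

Goods balance = 4479.5 - 5914.8 = -1435.3
Services balance = 3362.0 - 1034.2 = 2327.8
Trade balance (goods + services) = -1435.3 + 2327.8 = 892.5
Net primary income = 1467.6 - 1601.1 = -133.5
Net secondary income = -377.2
Current account = 892.5 + (-133.5) + (-377.2) = 381.8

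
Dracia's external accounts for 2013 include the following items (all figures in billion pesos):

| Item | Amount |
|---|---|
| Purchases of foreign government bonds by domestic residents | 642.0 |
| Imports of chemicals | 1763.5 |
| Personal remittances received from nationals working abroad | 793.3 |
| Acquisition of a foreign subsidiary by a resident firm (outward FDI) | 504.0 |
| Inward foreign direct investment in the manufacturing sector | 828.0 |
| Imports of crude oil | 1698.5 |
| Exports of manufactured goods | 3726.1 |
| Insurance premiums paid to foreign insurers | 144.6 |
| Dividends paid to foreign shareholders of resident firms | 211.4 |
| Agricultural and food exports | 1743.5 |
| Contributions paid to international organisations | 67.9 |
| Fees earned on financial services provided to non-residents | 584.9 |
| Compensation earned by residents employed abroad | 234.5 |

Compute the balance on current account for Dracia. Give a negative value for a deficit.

3196.4

Goods: -1698.5 + 3726.1 - 1763.5 + 1743.5 = 2007.6
Services: 584.9 - 144.6 = 440.3
Primary income: -211.4 + 234.5 = 23.1
Secondary income: 793.3 - 67.9 = 725.4
Current account = 2007.6 + 440.3 + 23.1 + 725.4 = 3196.4
(Excluded from the current account — financial account: purchases of foreign government bonds by domestic residents 642.0, acquisition of a foreign subsidiary by a resident firm (outward FDI) 504.0, inward foreign direct investment in the manufacturing sector 828.0.)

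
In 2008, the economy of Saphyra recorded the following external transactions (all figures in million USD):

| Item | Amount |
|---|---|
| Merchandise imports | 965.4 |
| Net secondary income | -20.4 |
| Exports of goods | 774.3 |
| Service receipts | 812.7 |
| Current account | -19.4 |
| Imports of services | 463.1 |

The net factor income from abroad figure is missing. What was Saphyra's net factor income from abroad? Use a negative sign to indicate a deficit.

Current account = goods balance + services balance + net primary income + net secondary income
Sum of the known components = 138.1
Net factor income from abroad = CA - (known components) = -19.4 - 138.1 = -157.5

-157.5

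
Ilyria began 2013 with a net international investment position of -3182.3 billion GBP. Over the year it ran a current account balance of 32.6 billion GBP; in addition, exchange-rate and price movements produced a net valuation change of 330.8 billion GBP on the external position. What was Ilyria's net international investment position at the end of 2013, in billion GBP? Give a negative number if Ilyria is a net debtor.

Change in NIIP = current account + net valuation change = 32.6 + 330.8 = 363.4
End-of-year NIIP = -3182.3 + 363.4 = -2818.9

-2818.9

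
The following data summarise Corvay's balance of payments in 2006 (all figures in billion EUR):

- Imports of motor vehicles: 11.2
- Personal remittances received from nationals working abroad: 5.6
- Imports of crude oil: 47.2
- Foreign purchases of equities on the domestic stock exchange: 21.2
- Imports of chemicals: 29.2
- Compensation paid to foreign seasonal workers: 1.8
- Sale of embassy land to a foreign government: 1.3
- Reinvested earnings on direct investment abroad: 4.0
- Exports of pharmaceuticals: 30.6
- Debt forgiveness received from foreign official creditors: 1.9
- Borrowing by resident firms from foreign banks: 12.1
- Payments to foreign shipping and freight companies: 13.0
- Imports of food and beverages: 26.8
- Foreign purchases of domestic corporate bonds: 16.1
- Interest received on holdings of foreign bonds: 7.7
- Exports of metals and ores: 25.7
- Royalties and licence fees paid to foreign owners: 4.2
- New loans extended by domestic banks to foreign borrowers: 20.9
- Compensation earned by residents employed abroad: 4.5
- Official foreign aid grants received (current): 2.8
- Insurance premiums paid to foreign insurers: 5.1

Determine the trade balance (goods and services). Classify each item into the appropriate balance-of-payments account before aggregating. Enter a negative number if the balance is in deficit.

-80.4

Goods: -29.2 + 30.6 - 11.2 + 25.7 - 26.8 - 47.2 = -58.1
Services: -5.1 - 13.0 - 4.2 = -22.3
Trade balance = -58.1 + (-22.3) = -80.4
(Excluded from the trade balance — secondary income: personal remittances received from nationals working abroad 5.6, official foreign aid grants received (current) 2.8; financial account: foreign purchases of equities on the domestic stock exchange 21.2, borrowing by resident firms from foreign banks 12.1, foreign purchases of domestic corporate bonds 16.1, new loans extended by domestic banks to foreign borrowers 20.9; primary income: compensation paid to foreign seasonal workers 1.8, reinvested earnings on direct investment abroad 4.0, interest received on holdings of foreign bonds 7.7, compensation earned by residents employed abroad 4.5; capital account: sale of embassy land to a foreign government 1.3, debt forgiveness received from foreign official creditors 1.9.)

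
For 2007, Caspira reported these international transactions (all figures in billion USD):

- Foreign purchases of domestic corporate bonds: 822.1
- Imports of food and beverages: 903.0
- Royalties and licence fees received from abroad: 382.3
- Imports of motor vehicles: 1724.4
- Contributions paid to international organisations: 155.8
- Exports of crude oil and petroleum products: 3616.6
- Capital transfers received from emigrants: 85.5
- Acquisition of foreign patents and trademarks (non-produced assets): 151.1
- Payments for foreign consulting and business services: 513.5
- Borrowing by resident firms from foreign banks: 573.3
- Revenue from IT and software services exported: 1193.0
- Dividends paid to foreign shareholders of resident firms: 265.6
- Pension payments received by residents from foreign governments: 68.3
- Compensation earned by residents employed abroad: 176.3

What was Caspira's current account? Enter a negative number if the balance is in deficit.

1874.2

Goods: 3616.6 - 903.0 - 1724.4 = 989.2
Services: -513.5 + 382.3 + 1193.0 = 1061.8
Primary income: -265.6 + 176.3 = -89.3
Secondary income: -155.8 + 68.3 = -87.5
Current account = 989.2 + 1061.8 + (-89.3) + (-87.5) = 1874.2
(Excluded from the current account — financial account: foreign purchases of domestic corporate bonds 822.1, borrowing by resident firms from foreign banks 573.3; capital account: capital transfers received from emigrants 85.5, acquisition of foreign patents and trademarks (non-produced assets) 151.1.)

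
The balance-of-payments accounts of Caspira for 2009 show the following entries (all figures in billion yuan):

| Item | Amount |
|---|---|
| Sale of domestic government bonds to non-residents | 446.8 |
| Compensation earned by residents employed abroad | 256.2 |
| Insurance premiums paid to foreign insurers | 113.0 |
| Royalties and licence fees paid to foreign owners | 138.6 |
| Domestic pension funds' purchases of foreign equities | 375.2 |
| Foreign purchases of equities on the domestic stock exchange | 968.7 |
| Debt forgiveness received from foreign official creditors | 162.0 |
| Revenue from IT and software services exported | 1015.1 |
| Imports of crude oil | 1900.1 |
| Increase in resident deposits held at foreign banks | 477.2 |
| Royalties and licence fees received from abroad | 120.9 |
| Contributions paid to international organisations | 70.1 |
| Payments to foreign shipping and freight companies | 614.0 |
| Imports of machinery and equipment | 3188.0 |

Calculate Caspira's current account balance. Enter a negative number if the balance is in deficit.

-4631.6

Goods: -3188.0 - 1900.1 = -5088.1
Services: -138.6 - 614.0 + 120.9 + 1015.1 - 113.0 = 270.4
Primary income: 256.2
Secondary income: -70.1
Current account = (-5088.1) + 270.4 + 256.2 + (-70.1) = -4631.6
(Excluded from the current account — financial account: sale of domestic government bonds to non-residents 446.8, domestic pension funds' purchases of foreign equities 375.2, foreign purchases of equities on the domestic stock exchange 968.7, increase in resident deposits held at foreign banks 477.2; capital account: debt forgiveness received from foreign official creditors 162.0.)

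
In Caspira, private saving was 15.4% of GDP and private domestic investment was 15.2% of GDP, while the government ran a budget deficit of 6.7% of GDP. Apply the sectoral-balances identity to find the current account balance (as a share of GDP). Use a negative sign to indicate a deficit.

By the sectoral-balances identity, CA = (S_private - I) + (T - G).
Private balance = 15.4 - 15.2 = 0.2
Government balance (T - G) = -6.7
CA = 0.2 + (-6.7) = -6.5

-6.5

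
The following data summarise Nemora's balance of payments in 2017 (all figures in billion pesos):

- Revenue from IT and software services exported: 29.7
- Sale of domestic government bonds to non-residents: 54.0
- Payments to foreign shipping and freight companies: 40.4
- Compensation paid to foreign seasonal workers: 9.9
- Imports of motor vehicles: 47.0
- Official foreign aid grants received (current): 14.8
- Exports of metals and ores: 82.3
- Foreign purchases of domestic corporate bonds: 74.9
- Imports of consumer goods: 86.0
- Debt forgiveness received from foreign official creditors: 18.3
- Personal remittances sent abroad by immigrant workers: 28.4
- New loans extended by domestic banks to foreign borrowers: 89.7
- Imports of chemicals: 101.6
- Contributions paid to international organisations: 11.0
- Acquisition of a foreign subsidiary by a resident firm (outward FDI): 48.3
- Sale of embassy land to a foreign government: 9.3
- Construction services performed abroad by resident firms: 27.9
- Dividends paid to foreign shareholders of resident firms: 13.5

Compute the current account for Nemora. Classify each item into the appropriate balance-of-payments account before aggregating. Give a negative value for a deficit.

-183.1

Goods: 82.3 - 47.0 - 86.0 - 101.6 = -152.3
Services: 29.7 - 40.4 + 27.9 = 17.2
Primary income: -13.5 - 9.9 = -23.4
Secondary income: 14.8 - 28.4 - 11.0 = -24.6
Current account = (-152.3) + 17.2 + (-23.4) + (-24.6) = -183.1
(Excluded from the current account — financial account: sale of domestic government bonds to non-residents 54.0, foreign purchases of domestic corporate bonds 74.9, new loans extended by domestic banks to foreign borrowers 89.7, acquisition of a foreign subsidiary by a resident firm (outward FDI) 48.3; capital account: debt forgiveness received from foreign official creditors 18.3, sale of embassy land to a foreign government 9.3.)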